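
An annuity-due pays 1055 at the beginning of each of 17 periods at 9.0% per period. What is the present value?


PV_due = PMT * (1-(1+i)^(-n))/i * (1+i)
PV_immediate = 9013.5311
PV_due = 9013.5311 * 1.09
= 9824.7489


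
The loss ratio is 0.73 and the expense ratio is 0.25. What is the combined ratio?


Combined ratio = loss ratio + expense ratio
= 0.73 + 0.25
= 0.98


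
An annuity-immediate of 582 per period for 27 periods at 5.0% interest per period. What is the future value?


FV = PMT * ((1+i)^n - 1) / i
= 582 * ((1.05)^27 - 1) / 0.05
= 582 * (3.733456 - 1) / 0.05
= 31817.4316


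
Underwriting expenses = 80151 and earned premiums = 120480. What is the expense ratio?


Expense ratio = expenses / premiums
= 80151 / 120480
= 0.6653


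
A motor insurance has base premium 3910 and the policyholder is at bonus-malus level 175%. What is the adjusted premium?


adjusted = base * BM_level / 100
= 3910 * 175 / 100
= 3910 * 1.75
= 6842.5


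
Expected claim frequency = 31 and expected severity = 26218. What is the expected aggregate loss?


E[S] = E[N] * E[X]
= 31 * 26218
= 812758


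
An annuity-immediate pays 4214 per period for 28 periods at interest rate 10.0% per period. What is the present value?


PV = PMT * (1 - (1+i)^(-n)) / i
= 4214 * (1 - (1+0.1)^(-28)) / 0.1
= 4214 * (1 - 0.069343) / 0.1
= 4214 * 9.306567
= 39217.8713


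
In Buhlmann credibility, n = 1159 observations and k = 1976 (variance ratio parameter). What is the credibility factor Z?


Z = n / (n + k)
= 1159 / (1159 + 1976)
= 1159 / 3135
= 0.3697


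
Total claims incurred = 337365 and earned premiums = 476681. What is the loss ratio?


Loss ratio = claims / premiums
= 337365 / 476681
= 0.7077


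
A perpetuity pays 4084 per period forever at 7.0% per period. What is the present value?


PV = PMT / i
= 4084 / 0.07
= 58342.8571


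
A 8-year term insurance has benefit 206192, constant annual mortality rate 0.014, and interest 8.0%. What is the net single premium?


NSP = benefit * sum_{k=0}^{n-1} k_p_x * q * v^(k+1)
With constant q=0.014, v=0.925926
Sum = 0.077053
NSP = 206192 * 0.077053
= 15887.7724


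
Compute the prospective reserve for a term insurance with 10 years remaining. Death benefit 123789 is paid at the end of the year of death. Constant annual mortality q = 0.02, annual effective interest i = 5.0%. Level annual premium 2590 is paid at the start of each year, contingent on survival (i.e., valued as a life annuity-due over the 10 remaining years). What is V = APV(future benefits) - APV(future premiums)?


v = 1/(1+i) = 0.952381
APV(future benefits) per unit = sum_{k=0}^{9} k_p_x * q * v^(k+1) = 0.142397
APV(future benefits) = 123789 * 0.142397 = 17627.1354
Life annuity-due factor ä_{x:10} = sum_{k=0}^{9} k_p_x * v^k = 7.475823
APV(future premiums) = 2590 * 7.475823 = 19362.3806
V = 17627.1354 - 19362.3806
= -1735.2452


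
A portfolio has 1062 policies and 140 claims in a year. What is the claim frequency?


frequency = claims / policies
= 140 / 1062
= 0.1318


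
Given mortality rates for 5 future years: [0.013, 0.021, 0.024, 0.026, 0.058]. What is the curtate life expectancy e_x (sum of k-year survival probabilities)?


e_x = sum_{k=1}^{n} k_p_x
k_p_x values:
  1_p_x = 0.987
  2_p_x = 0.966273
  3_p_x = 0.943082
  4_p_x = 0.918562
  5_p_x = 0.865286
e_x = 4.6802


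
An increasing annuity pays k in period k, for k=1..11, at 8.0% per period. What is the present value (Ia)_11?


(Ia)_n = sum_{k=1}^{n} k * v^k, v = 1/(1+i)
v = 0.925926
Sum computed term by term:
(Ia)_11 = 37.4046


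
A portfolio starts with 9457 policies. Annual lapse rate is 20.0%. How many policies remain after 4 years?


remaining = initial * (1 - lapse)^years
= 9457 * (1 - 0.2)^4
= 9457 * 0.4096
= 3873.5872


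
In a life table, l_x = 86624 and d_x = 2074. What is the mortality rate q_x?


q_x = d_x / l_x
= 2074 / 86624
= 0.0239


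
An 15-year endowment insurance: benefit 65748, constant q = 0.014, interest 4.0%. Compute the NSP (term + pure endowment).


Term component = 9385.0425
Pure endowment = 15_p_x * v^15 * benefit = 0.809382 * 0.555265 * 65748 = 29548.5505
NSP = 38933.5929


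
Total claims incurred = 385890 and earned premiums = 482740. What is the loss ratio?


Loss ratio = claims / premiums
= 385890 / 482740
= 0.7994


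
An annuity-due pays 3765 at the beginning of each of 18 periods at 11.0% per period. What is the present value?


PV_due = PMT * (1-(1+i)^(-n))/i * (1+i)
PV_immediate = 28996.5864
PV_due = 28996.5864 * 1.11
= 32186.2109


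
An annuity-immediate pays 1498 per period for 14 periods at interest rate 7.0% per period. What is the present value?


PV = PMT * (1 - (1+i)^(-n)) / i
= 1498 * (1 - (1+0.07)^(-14)) / 0.07
= 1498 * (1 - 0.387817) / 0.07
= 1498 * 8.745468
= 13100.711


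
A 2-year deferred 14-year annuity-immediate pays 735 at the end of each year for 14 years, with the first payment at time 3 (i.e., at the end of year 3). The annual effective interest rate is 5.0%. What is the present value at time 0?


PV at time 2 of the 14-year annuity-immediate:
a_n = 735 * (1-(1+0.05)^(-14))/0.05 = 7275.5011
Discount back 2 years to time 0:
PV = 7275.5011 * (1+0.05)^(-2)
= 7275.5011 * 0.907029
= 6599.094


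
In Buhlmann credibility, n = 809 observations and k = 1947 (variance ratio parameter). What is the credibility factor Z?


Z = n / (n + k)
= 809 / (809 + 1947)
= 809 / 2756
= 0.2935


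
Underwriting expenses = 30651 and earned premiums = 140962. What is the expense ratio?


Expense ratio = expenses / premiums
= 30651 / 140962
= 0.2174


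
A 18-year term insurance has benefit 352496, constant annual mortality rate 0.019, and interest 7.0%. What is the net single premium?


NSP = benefit * sum_{k=0}^{n-1} k_p_x * q * v^(k+1)
With constant q=0.019, v=0.934579
Sum = 0.168764
NSP = 352496 * 0.168764
= 59488.4815


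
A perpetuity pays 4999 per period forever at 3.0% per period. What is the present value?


PV = PMT / i
= 4999 / 0.03
= 166633.3333


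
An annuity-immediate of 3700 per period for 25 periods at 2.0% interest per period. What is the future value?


FV = PMT * ((1+i)^n - 1) / i
= 3700 * ((1.02)^25 - 1) / 0.02
= 3700 * (1.640606 - 1) / 0.02
= 118512.109


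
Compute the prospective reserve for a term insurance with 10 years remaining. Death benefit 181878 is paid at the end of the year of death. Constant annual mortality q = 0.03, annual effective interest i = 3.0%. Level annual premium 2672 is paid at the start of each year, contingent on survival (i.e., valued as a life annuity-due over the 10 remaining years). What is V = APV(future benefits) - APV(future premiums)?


v = 1/(1+i) = 0.970874
APV(future benefits) per unit = sum_{k=0}^{9} k_p_x * q * v^(k+1) = 0.225644
APV(future benefits) = 181878 * 0.225644 = 41039.6062
Life annuity-due factor ä_{x:10} = sum_{k=0}^{9} k_p_x * v^k = 7.747097
APV(future premiums) = 2672 * 7.747097 = 20700.2428
V = 41039.6062 - 20700.2428
= 20339.3634


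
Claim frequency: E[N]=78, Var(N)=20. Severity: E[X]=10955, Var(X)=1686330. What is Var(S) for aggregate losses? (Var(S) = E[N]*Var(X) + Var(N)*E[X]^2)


Var(S) = E[N]*Var(X) + Var(N)*E[X]^2
= 78*1686330 + 20*10955^2
= 131533740 + 2400240500
= 2.5318e+09


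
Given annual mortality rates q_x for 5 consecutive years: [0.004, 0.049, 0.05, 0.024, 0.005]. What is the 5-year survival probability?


p_k = 1 - q_k for each year
Survival = product of (1 - q_k)
= 0.996 * 0.951 * 0.95 * 0.976 * 0.995
= 0.8738


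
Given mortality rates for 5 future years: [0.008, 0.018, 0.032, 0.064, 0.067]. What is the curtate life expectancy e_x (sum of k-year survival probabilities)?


e_x = sum_{k=1}^{n} k_p_x
k_p_x values:
  1_p_x = 0.992
  2_p_x = 0.974144
  3_p_x = 0.942971
  4_p_x = 0.882621
  5_p_x = 0.823486
e_x = 4.6152


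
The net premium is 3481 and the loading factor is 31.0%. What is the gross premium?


Gross = net * (1 + loading)
= 3481 * (1 + 0.31)
= 3481 * 1.31
= 4560.11


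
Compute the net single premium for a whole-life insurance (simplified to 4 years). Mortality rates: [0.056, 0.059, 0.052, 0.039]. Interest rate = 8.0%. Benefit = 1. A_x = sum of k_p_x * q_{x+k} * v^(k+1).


v = 0.925926
Year 0: k_p_x=1.0, q=0.056, term=0.051852
Year 1: k_p_x=0.944, q=0.059, term=0.04775
Year 2: k_p_x=0.888304, q=0.052, term=0.036669
Year 3: k_p_x=0.842112, q=0.039, term=0.02414
A_x = 0.1604


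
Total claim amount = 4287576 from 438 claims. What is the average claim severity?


severity = total / number
= 4287576 / 438
= 9788.9863


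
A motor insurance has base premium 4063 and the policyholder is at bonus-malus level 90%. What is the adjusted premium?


adjusted = base * BM_level / 100
= 4063 * 90 / 100
= 4063 * 0.9
= 3656.7


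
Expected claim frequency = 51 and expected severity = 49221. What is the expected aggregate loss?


E[S] = E[N] * E[X]
= 51 * 49221
= 2.5103e+06


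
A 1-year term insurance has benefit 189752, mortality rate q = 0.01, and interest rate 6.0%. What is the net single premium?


NSP = benefit * q * v
v = 1/(1+i) = 0.943396
NSP = 189752 * 0.01 * 0.943396
= 1790.1132


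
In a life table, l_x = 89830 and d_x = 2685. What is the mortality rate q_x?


q_x = d_x / l_x
= 2685 / 89830
= 0.0299


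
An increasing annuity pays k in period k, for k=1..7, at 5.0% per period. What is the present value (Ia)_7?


(Ia)_n = sum_{k=1}^{n} k * v^k, v = 1/(1+i)
v = 0.952381
Sum computed term by term:
(Ia)_7 = 22.0185


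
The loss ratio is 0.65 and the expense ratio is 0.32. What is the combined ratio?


Combined ratio = loss ratio + expense ratio
= 0.65 + 0.32
= 0.97


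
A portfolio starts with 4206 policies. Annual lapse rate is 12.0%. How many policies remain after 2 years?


remaining = initial * (1 - lapse)^years
= 4206 * (1 - 0.12)^2
= 4206 * 0.7744
= 3257.1264


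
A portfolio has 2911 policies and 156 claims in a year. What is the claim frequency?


frequency = claims / policies
= 156 / 2911
= 0.0536


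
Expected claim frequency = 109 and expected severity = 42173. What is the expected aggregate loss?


E[S] = E[N] * E[X]
= 109 * 42173
= 4.5969e+06


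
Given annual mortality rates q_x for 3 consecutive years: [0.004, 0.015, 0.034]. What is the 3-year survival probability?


p_k = 1 - q_k for each year
Survival = product of (1 - q_k)
= 0.996 * 0.985 * 0.966
= 0.9477


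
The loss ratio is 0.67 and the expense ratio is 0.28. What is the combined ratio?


Combined ratio = loss ratio + expense ratio
= 0.67 + 0.28
= 0.95


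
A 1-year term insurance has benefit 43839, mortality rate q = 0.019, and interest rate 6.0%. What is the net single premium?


NSP = benefit * q * v
v = 1/(1+i) = 0.943396
NSP = 43839 * 0.019 * 0.943396
= 785.7934


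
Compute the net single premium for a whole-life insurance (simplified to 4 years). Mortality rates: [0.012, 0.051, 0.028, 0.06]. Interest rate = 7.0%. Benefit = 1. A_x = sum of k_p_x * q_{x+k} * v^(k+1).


v = 0.934579
Year 0: k_p_x=1.0, q=0.012, term=0.011215
Year 1: k_p_x=0.988, q=0.051, term=0.044011
Year 2: k_p_x=0.937612, q=0.028, term=0.02143
Year 3: k_p_x=0.911359, q=0.06, term=0.041716
A_x = 0.1184


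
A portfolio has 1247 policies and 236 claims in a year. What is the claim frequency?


frequency = claims / policies
= 236 / 1247
= 0.1893


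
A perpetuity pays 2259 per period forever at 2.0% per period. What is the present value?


PV = PMT / i
= 2259 / 0.02
= 112950.0


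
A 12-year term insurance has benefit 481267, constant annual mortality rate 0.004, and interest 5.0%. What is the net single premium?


NSP = benefit * sum_{k=0}^{n-1} k_p_x * q * v^(k+1)
With constant q=0.004, v=0.952381
Sum = 0.034764
NSP = 481267 * 0.034764
= 16730.6422


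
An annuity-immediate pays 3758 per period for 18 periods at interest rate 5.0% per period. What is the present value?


PV = PMT * (1 - (1+i)^(-n)) / i
= 3758 * (1 - (1+0.05)^(-18)) / 0.05
= 3758 * (1 - 0.415521) / 0.05
= 3758 * 11.689587
= 43929.4676


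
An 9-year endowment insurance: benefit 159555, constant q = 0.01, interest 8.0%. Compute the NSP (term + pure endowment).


Term component = 9626.7321
Pure endowment = 9_p_x * v^9 * benefit = 0.913517 * 0.500249 * 159555 = 72914.4107
NSP = 82541.1429


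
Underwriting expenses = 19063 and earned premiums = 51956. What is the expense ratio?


Expense ratio = expenses / premiums
= 19063 / 51956
= 0.3669


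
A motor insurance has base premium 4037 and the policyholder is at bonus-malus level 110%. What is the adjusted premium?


adjusted = base * BM_level / 100
= 4037 * 110 / 100
= 4037 * 1.1
= 4440.7


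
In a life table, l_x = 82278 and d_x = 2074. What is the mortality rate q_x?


q_x = d_x / l_x
= 2074 / 82278
= 0.0252


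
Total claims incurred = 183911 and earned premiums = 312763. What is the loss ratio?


Loss ratio = claims / premiums
= 183911 / 312763
= 0.588


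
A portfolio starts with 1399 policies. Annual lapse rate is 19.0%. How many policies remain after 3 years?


remaining = initial * (1 - lapse)^years
= 1399 * (1 - 0.19)^3
= 1399 * 0.531441
= 743.486


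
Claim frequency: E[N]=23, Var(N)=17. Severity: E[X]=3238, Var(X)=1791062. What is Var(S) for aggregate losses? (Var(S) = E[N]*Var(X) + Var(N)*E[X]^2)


Var(S) = E[N]*Var(X) + Var(N)*E[X]^2
= 23*1791062 + 17*3238^2
= 41194426 + 178238948
= 2.1943e+08


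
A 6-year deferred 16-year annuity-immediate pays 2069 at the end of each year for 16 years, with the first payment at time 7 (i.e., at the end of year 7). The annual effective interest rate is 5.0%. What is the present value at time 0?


PV at time 6 of the 16-year annuity-immediate:
a_n = 2069 * (1-(1+0.05)^(-16))/0.05 = 22423.3452
Discount back 6 years to time 0:
PV = 22423.3452 * (1+0.05)^(-6)
= 22423.3452 * 0.746215
= 16732.6454


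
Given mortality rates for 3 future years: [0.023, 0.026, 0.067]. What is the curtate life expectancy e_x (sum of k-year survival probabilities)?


e_x = sum_{k=1}^{n} k_p_x
k_p_x values:
  1_p_x = 0.977
  2_p_x = 0.951598
  3_p_x = 0.887841
e_x = 2.8164


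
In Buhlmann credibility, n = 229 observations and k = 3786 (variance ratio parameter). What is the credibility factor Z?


Z = n / (n + k)
= 229 / (229 + 3786)
= 229 / 4015
= 0.057


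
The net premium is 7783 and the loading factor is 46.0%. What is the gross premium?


Gross = net * (1 + loading)
= 7783 * (1 + 0.46)
= 7783 * 1.46
= 11363.18


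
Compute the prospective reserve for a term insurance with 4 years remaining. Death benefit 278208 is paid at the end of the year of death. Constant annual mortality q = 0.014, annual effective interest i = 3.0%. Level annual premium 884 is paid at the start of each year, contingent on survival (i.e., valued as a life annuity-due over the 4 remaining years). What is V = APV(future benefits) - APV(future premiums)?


v = 1/(1+i) = 0.970874
APV(future benefits) per unit = sum_{k=0}^{3} k_p_x * q * v^(k+1) = 0.050983
APV(future benefits) = 278208 * 0.050983 = 14183.9491
Life annuity-due factor ä_{x:4} = sum_{k=0}^{3} k_p_x * v^k = 3.750911
APV(future premiums) = 884 * 3.750911 = 3315.8052
V = 14183.9491 - 3315.8052
= 10868.1439


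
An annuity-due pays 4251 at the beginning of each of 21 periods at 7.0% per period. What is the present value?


PV_due = PMT * (1-(1+i)^(-n))/i * (1+i)
PV_immediate = 46061.8267
PV_due = 46061.8267 * 1.07
= 49286.1546


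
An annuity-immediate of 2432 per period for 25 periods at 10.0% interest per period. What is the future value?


FV = PMT * ((1+i)^n - 1) / i
= 2432 * ((1.1)^25 - 1) / 0.1
= 2432 * (10.834706 - 1) / 0.1
= 239180.0485


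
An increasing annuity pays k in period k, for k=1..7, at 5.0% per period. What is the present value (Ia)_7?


(Ia)_n = sum_{k=1}^{n} k * v^k, v = 1/(1+i)
v = 0.952381
Sum computed term by term:
(Ia)_7 = 22.0185


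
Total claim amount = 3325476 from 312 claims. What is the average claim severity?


severity = total / number
= 3325476 / 312
= 10658.5769


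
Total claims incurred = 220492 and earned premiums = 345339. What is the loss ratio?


Loss ratio = claims / premiums
= 220492 / 345339
= 0.6385


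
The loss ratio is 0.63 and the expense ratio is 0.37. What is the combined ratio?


Combined ratio = loss ratio + expense ratio
= 0.63 + 0.37
= 1.0


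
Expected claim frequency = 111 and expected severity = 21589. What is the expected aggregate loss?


E[S] = E[N] * E[X]
= 111 * 21589
= 2.3964e+06


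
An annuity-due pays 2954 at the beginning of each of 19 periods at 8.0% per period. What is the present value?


PV_due = PMT * (1-(1+i)^(-n))/i * (1+i)
PV_immediate = 28369.032
PV_due = 28369.032 * 1.08
= 30638.5546


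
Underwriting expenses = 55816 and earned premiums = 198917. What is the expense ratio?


Expense ratio = expenses / premiums
= 55816 / 198917
= 0.2806


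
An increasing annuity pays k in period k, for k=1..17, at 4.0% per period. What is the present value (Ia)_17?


(Ia)_n = sum_{k=1}^{n} k * v^k, v = 1/(1+i)
v = 0.961538
Sum computed term by term:
(Ia)_17 = 98.1238


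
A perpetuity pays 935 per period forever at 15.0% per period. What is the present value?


PV = PMT / i
= 935 / 0.15
= 6233.3333


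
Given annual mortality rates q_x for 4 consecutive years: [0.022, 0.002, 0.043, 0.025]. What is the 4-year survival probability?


p_k = 1 - q_k for each year
Survival = product of (1 - q_k)
= 0.978 * 0.998 * 0.957 * 0.975
= 0.9107


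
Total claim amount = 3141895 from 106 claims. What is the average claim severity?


severity = total / number
= 3141895 / 106
= 29640.5189


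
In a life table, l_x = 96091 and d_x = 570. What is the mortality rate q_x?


q_x = d_x / l_x
= 570 / 96091
= 0.0059


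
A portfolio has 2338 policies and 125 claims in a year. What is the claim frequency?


frequency = claims / policies
= 125 / 2338
= 0.0535


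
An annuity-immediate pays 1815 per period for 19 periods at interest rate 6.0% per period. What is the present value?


PV = PMT * (1 - (1+i)^(-n)) / i
= 1815 * (1 - (1+0.06)^(-19)) / 0.06
= 1815 * (1 - 0.330513) / 0.06
= 1815 * 11.158116
= 20251.9814


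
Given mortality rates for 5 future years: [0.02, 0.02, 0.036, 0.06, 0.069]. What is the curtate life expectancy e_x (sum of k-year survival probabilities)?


e_x = sum_{k=1}^{n} k_p_x
k_p_x values:
  1_p_x = 0.98
  2_p_x = 0.9604
  3_p_x = 0.925826
  4_p_x = 0.870276
  5_p_x = 0.810227
e_x = 4.5467


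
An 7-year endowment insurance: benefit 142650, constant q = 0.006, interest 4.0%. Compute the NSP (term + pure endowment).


Term component = 5050.3672
Pure endowment = 7_p_x * v^7 * benefit = 0.958748 * 0.759918 * 142650 = 103930.518
NSP = 108980.8852


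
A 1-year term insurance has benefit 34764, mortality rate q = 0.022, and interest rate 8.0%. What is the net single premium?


NSP = benefit * q * v
v = 1/(1+i) = 0.925926
NSP = 34764 * 0.022 * 0.925926
= 708.1556


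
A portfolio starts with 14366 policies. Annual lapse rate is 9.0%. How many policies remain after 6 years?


remaining = initial * (1 - lapse)^years
= 14366 * (1 - 0.09)^6
= 14366 * 0.567869
= 8158.0097


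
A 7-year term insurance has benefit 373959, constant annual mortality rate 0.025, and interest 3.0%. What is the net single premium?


NSP = benefit * sum_{k=0}^{n-1} k_p_x * q * v^(k+1)
With constant q=0.025, v=0.970874
Sum = 0.144982
NSP = 373959 * 0.144982
= 54217.4912


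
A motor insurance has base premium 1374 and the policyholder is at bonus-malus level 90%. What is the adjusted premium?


adjusted = base * BM_level / 100
= 1374 * 90 / 100
= 1374 * 0.9
= 1236.6


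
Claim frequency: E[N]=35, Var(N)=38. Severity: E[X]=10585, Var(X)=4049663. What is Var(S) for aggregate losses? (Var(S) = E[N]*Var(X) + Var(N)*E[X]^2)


Var(S) = E[N]*Var(X) + Var(N)*E[X]^2
= 35*4049663 + 38*10585^2
= 141738205 + 4257604550
= 4.3993e+09


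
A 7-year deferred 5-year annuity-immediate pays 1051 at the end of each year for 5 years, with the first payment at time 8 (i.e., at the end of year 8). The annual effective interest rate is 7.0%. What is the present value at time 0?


PV at time 7 of the 5-year annuity-immediate:
a_n = 1051 * (1-(1+0.07)^(-5))/0.07 = 4309.3075
Discount back 7 years to time 0:
PV = 4309.3075 * (1+0.07)^(-7)
= 4309.3075 * 0.62275
= 2683.6201


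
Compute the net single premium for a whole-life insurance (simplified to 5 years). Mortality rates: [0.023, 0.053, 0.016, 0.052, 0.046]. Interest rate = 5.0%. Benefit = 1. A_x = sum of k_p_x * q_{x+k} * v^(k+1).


v = 0.952381
Year 0: k_p_x=1.0, q=0.023, term=0.021905
Year 1: k_p_x=0.977, q=0.053, term=0.046967
Year 2: k_p_x=0.925219, q=0.016, term=0.012788
Year 3: k_p_x=0.910415, q=0.052, term=0.038948
Year 4: k_p_x=0.863074, q=0.046, term=0.031107
A_x = 0.1517


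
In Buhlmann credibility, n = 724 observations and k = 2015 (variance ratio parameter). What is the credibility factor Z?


Z = n / (n + k)
= 724 / (724 + 2015)
= 724 / 2739
= 0.2643


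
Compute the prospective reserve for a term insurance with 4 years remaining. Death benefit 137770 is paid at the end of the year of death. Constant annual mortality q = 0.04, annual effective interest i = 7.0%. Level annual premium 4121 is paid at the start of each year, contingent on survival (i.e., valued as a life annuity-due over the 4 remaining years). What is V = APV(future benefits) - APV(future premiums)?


v = 1/(1+i) = 0.934579
APV(future benefits) per unit = sum_{k=0}^{3} k_p_x * q * v^(k+1) = 0.128014
APV(future benefits) = 137770 * 0.128014 = 17636.4425
Life annuity-due factor ä_{x:4} = sum_{k=0}^{3} k_p_x * v^k = 3.424366
APV(future premiums) = 4121 * 3.424366 = 14111.8103
V = 17636.4425 - 14111.8103
= 3524.6322


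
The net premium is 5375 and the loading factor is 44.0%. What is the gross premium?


Gross = net * (1 + loading)
= 5375 * (1 + 0.44)
= 5375 * 1.44
= 7740.0


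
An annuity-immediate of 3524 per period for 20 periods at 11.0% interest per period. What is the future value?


FV = PMT * ((1+i)^n - 1) / i
= 3524 * ((1.11)^20 - 1) / 0.11
= 3524 * (8.062312 - 1) / 0.11
= 226250.7805


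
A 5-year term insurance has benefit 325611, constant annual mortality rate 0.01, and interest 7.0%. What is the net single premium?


NSP = benefit * sum_{k=0}^{n-1} k_p_x * q * v^(k+1)
With constant q=0.01, v=0.934579
Sum = 0.040245
NSP = 325611 * 0.040245
= 13104.1023


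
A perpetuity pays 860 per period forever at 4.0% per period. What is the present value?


PV = PMT / i
= 860 / 0.04
= 21500.0


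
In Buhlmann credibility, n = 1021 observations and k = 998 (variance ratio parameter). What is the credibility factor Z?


Z = n / (n + k)
= 1021 / (1021 + 998)
= 1021 / 2019
= 0.5057


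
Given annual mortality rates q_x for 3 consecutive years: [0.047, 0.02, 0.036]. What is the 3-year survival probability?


p_k = 1 - q_k for each year
Survival = product of (1 - q_k)
= 0.953 * 0.98 * 0.964
= 0.9003


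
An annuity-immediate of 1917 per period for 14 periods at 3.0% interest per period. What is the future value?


FV = PMT * ((1+i)^n - 1) / i
= 1917 * ((1.03)^14 - 1) / 0.03
= 1917 * (1.51259 - 1) / 0.03
= 32754.4834


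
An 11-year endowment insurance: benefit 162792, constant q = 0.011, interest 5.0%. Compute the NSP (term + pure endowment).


Term component = 14158.4108
Pure endowment = 11_p_x * v^11 * benefit = 0.88544 * 0.584679 * 162792 = 84277.1764
NSP = 98435.5872


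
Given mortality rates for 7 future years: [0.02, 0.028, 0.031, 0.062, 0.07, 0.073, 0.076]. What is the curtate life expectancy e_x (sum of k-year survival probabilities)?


e_x = sum_{k=1}^{n} k_p_x
k_p_x values:
  1_p_x = 0.98
  2_p_x = 0.95256
  3_p_x = 0.923031
  4_p_x = 0.865803
  5_p_x = 0.805197
  6_p_x = 0.746417
  7_p_x = 0.689689
e_x = 5.9627


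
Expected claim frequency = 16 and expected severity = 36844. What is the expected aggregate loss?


E[S] = E[N] * E[X]
= 16 * 36844
= 589504


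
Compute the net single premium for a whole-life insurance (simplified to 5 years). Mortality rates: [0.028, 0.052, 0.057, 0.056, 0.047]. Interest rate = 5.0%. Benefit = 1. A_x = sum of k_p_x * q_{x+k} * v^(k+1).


v = 0.952381
Year 0: k_p_x=1.0, q=0.028, term=0.026667
Year 1: k_p_x=0.972, q=0.052, term=0.045845
Year 2: k_p_x=0.921456, q=0.057, term=0.045371
Year 3: k_p_x=0.868933, q=0.056, term=0.040033
Year 4: k_p_x=0.820273, q=0.047, term=0.030207
A_x = 0.1881


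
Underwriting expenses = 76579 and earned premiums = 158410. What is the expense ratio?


Expense ratio = expenses / premiums
= 76579 / 158410
= 0.4834


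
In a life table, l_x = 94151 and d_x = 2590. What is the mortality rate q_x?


q_x = d_x / l_x
= 2590 / 94151
= 0.0275


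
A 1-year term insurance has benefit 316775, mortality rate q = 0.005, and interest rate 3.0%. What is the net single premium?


NSP = benefit * q * v
v = 1/(1+i) = 0.970874
NSP = 316775 * 0.005 * 0.970874
= 1537.7427


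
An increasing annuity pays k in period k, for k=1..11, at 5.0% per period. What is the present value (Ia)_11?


(Ia)_n = sum_{k=1}^{n} k * v^k, v = 1/(1+i)
v = 0.952381
Sum computed term by term:
(Ia)_11 = 45.8053


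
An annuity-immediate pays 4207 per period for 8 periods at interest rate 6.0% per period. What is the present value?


PV = PMT * (1 - (1+i)^(-n)) / i
= 4207 * (1 - (1+0.06)^(-8)) / 0.06
= 4207 * (1 - 0.627412) / 0.06
= 4207 * 6.209794
= 26124.6026


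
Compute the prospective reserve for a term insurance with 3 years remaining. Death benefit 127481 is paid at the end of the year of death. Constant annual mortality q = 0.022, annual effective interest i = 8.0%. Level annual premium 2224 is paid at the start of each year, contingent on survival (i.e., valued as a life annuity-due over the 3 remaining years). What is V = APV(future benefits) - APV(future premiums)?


v = 1/(1+i) = 0.925926
APV(future benefits) per unit = sum_{k=0}^{2} k_p_x * q * v^(k+1) = 0.055521
APV(future benefits) = 127481 * 0.055521 = 7077.8987
Life annuity-due factor ä_{x:3} = sum_{k=0}^{2} k_p_x * v^k = 2.725586
APV(future premiums) = 2224 * 2.725586 = 6061.7042
V = 7077.8987 - 6061.7042
= 1016.1945


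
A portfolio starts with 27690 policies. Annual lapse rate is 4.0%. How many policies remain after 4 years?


remaining = initial * (1 - lapse)^years
= 27690 * (1 - 0.04)^4
= 27690 * 0.849347
= 23518.4062


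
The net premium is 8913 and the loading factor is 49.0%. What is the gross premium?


Gross = net * (1 + loading)
= 8913 * (1 + 0.49)
= 8913 * 1.49
= 13280.37


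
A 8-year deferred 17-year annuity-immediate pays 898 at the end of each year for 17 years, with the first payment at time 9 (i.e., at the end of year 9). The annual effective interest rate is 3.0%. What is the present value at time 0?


PV at time 8 of the 17-year annuity-immediate:
a_n = 898 * (1-(1+0.03)^(-17))/0.03 = 11823.1744
Discount back 8 years to time 0:
PV = 11823.1744 * (1+0.03)^(-8)
= 11823.1744 * 0.789409
= 9333.323


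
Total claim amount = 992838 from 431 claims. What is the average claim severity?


severity = total / number
= 992838 / 431
= 2303.5684


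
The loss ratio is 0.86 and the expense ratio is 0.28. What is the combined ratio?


Combined ratio = loss ratio + expense ratio
= 0.86 + 0.28
= 1.14


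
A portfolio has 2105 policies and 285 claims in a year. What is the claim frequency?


frequency = claims / policies
= 285 / 2105
= 0.1354


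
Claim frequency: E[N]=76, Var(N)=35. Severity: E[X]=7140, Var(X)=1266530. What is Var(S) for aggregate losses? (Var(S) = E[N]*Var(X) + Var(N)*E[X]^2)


Var(S) = E[N]*Var(X) + Var(N)*E[X]^2
= 76*1266530 + 35*7140^2
= 96256280 + 1784286000
= 1.8805e+09


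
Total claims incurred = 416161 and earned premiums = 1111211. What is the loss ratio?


Loss ratio = claims / premiums
= 416161 / 1111211
= 0.3745


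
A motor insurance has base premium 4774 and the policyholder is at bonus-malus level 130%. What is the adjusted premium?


adjusted = base * BM_level / 100
= 4774 * 130 / 100
= 4774 * 1.3
= 6206.2


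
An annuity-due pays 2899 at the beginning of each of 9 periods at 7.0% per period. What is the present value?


PV_due = PMT * (1-(1+i)^(-n))/i * (1+i)
PV_immediate = 18887.6583
PV_due = 18887.6583 * 1.07
= 20209.7944


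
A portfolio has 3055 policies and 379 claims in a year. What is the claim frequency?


frequency = claims / policies
= 379 / 3055
= 0.1241


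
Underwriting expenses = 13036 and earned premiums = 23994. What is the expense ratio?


Expense ratio = expenses / premiums
= 13036 / 23994
= 0.5433


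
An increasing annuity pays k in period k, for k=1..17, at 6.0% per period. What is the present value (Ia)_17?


(Ia)_n = sum_{k=1}^{n} k * v^k, v = 1/(1+i)
v = 0.943396
Sum computed term by term:
(Ia)_17 = 79.8783


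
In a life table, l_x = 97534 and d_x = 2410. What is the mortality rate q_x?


q_x = d_x / l_x
= 2410 / 97534
= 0.0247


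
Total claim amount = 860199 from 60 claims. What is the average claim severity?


severity = total / number
= 860199 / 60
= 14336.65


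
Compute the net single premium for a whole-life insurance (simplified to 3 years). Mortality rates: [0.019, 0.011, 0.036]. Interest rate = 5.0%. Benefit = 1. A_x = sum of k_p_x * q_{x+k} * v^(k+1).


v = 0.952381
Year 0: k_p_x=1.0, q=0.019, term=0.018095
Year 1: k_p_x=0.981, q=0.011, term=0.009788
Year 2: k_p_x=0.970209, q=0.036, term=0.030172
A_x = 0.0581


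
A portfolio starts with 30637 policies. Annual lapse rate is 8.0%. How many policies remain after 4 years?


remaining = initial * (1 - lapse)^years
= 30637 * (1 - 0.08)^4
= 30637 * 0.716393
= 21948.1311


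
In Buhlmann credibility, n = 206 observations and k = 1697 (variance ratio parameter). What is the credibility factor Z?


Z = n / (n + k)
= 206 / (206 + 1697)
= 206 / 1903
= 0.1083


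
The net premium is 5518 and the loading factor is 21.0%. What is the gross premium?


Gross = net * (1 + loading)
= 5518 * (1 + 0.21)
= 5518 * 1.21
= 6676.78


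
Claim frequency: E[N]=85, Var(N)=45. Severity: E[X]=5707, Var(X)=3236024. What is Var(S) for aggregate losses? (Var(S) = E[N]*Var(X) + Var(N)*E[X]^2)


Var(S) = E[N]*Var(X) + Var(N)*E[X]^2
= 85*3236024 + 45*5707^2
= 275062040 + 1465643205
= 1.7407e+09


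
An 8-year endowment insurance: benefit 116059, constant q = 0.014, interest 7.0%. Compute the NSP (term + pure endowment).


Term component = 9286.0689
Pure endowment = 8_p_x * v^8 * benefit = 0.893337 * 0.582009 * 116059 = 60342.5866
NSP = 69628.6555


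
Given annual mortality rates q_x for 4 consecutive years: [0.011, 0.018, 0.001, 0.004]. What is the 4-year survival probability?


p_k = 1 - q_k for each year
Survival = product of (1 - q_k)
= 0.989 * 0.982 * 0.999 * 0.996
= 0.9663


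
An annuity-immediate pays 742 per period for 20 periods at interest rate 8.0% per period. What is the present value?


PV = PMT * (1 - (1+i)^(-n)) / i
= 742 * (1 - (1+0.08)^(-20)) / 0.08
= 742 * (1 - 0.214548) / 0.08
= 742 * 9.818147
= 7285.0654


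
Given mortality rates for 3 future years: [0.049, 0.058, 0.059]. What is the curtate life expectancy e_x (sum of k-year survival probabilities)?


e_x = sum_{k=1}^{n} k_p_x
k_p_x values:
  1_p_x = 0.951
  2_p_x = 0.895842
  3_p_x = 0.842987
e_x = 2.6898


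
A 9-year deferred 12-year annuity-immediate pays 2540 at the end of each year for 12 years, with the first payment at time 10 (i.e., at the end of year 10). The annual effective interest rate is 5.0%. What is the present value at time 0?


PV at time 9 of the 12-year annuity-immediate:
a_n = 2540 * (1-(1+0.05)^(-12))/0.05 = 22512.6592
Discount back 9 years to time 0:
PV = 22512.6592 * (1+0.05)^(-9)
= 22512.6592 * 0.644609
= 14511.8608


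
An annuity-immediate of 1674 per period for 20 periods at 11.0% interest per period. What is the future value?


FV = PMT * ((1+i)^n - 1) / i
= 1674 * ((1.11)^20 - 1) / 0.11
= 1674 * (8.062312 - 1) / 0.11
= 107475.541


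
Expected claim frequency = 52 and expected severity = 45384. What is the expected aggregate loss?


E[S] = E[N] * E[X]
= 52 * 45384
= 2.3600e+06


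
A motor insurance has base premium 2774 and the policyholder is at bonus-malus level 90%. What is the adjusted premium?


adjusted = base * BM_level / 100
= 2774 * 90 / 100
= 2774 * 0.9
= 2496.6


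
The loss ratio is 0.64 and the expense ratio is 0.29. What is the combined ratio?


Combined ratio = loss ratio + expense ratio
= 0.64 + 0.29
= 0.93


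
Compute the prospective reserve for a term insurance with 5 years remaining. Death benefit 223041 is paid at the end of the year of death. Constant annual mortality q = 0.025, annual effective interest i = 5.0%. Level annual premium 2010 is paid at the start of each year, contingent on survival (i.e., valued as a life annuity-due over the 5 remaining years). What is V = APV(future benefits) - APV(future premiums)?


v = 1/(1+i) = 0.952381
APV(future benefits) per unit = sum_{k=0}^{4} k_p_x * q * v^(k+1) = 0.103213
APV(future benefits) = 223041 * 0.103213 = 23020.6913
Life annuity-due factor ä_{x:5} = sum_{k=0}^{4} k_p_x * v^k = 4.334939
APV(future premiums) = 2010 * 4.334939 = 8713.2265
V = 23020.6913 - 8713.2265
= 14307.4647


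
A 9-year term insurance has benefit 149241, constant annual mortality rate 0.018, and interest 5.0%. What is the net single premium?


NSP = benefit * sum_{k=0}^{n-1} k_p_x * q * v^(k+1)
With constant q=0.018, v=0.952381
Sum = 0.119808
NSP = 149241 * 0.119808
= 17880.2034


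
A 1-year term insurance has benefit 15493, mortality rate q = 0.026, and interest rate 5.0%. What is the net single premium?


NSP = benefit * q * v
v = 1/(1+i) = 0.952381
NSP = 15493 * 0.026 * 0.952381
= 383.6362


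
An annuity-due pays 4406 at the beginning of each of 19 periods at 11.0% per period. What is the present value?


PV_due = PMT * (1-(1+i)^(-n))/i * (1+i)
PV_immediate = 34539.9303
PV_due = 34539.9303 * 1.11
= 38339.3226


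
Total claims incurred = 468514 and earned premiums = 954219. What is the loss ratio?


Loss ratio = claims / premiums
= 468514 / 954219
= 0.491


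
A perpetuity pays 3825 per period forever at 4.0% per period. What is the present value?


PV = PMT / i
= 3825 / 0.04
= 95625.0


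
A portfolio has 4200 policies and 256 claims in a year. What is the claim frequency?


frequency = claims / policies
= 256 / 4200
= 0.061


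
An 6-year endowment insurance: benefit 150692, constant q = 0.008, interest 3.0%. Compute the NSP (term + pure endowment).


Term component = 6405.8226
Pure endowment = 6_p_x * v^6 * benefit = 0.95295 * 0.837484 * 150692 = 120264.3426
NSP = 126670.1652


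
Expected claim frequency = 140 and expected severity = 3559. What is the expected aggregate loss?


E[S] = E[N] * E[X]
= 140 * 3559
= 498260


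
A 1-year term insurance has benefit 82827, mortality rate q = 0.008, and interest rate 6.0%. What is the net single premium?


NSP = benefit * q * v
v = 1/(1+i) = 0.943396
NSP = 82827 * 0.008 * 0.943396
= 625.1094


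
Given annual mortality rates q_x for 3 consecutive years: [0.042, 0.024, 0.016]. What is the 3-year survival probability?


p_k = 1 - q_k for each year
Survival = product of (1 - q_k)
= 0.958 * 0.976 * 0.984
= 0.92


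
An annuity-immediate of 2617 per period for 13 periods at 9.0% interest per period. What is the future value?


FV = PMT * ((1+i)^n - 1) / i
= 2617 * ((1.09)^13 - 1) / 0.09
= 2617 * (3.065805 - 1) / 0.09
= 60069.0074


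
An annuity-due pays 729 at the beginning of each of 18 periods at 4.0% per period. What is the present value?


PV_due = PMT * (1-(1+i)^(-n))/i * (1+i)
PV_immediate = 9228.6275
PV_due = 9228.6275 * 1.04
= 9597.7726


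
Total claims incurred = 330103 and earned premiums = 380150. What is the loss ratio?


Loss ratio = claims / premiums
= 330103 / 380150
= 0.8683


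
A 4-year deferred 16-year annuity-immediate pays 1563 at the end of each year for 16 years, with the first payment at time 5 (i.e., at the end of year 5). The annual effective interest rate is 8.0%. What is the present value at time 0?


PV at time 4 of the 16-year annuity-immediate:
a_n = 1563 * (1-(1+0.08)^(-16))/0.08 = 13834.69
Discount back 4 years to time 0:
PV = 13834.69 * (1+0.08)^(-4)
= 13834.69 * 0.73503
= 10168.9101


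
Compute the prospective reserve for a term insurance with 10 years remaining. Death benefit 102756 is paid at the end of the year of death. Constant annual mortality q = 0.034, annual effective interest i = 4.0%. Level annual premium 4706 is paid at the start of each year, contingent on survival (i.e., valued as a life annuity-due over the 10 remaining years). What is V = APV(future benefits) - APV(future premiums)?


v = 1/(1+i) = 0.961538
APV(future benefits) per unit = sum_{k=0}^{9} k_p_x * q * v^(k+1) = 0.239833
APV(future benefits) = 102756 * 0.239833 = 24644.2585
Life annuity-due factor ä_{x:10} = sum_{k=0}^{9} k_p_x * v^k = 7.336062
APV(future premiums) = 4706 * 7.336062 = 34523.5074
V = 24644.2585 - 34523.5074
= -9879.2489


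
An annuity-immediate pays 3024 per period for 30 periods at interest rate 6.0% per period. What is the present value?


PV = PMT * (1 - (1+i)^(-n)) / i
= 3024 * (1 - (1+0.06)^(-30)) / 0.06
= 3024 * (1 - 0.17411) / 0.06
= 3024 * 13.764831
= 41624.8494


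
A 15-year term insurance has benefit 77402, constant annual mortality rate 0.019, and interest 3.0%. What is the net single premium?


NSP = benefit * sum_{k=0}^{n-1} k_p_x * q * v^(k+1)
With constant q=0.019, v=0.970874
Sum = 0.201102
NSP = 77402 * 0.201102
= 15565.7286


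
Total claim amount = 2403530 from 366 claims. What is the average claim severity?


severity = total / number
= 2403530 / 366
= 6567.0219


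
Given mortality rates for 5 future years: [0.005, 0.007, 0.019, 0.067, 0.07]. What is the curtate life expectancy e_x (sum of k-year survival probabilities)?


e_x = sum_{k=1}^{n} k_p_x
k_p_x values:
  1_p_x = 0.995
  2_p_x = 0.988035
  3_p_x = 0.969262
  4_p_x = 0.904322
  5_p_x = 0.841019
e_x = 4.6976


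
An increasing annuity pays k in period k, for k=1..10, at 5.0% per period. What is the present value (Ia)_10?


(Ia)_n = sum_{k=1}^{n} k * v^k, v = 1/(1+i)
v = 0.952381
Sum computed term by term:
(Ia)_10 = 39.3738


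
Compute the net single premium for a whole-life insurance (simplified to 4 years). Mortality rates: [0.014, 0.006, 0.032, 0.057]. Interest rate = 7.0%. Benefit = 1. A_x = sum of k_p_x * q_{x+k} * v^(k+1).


v = 0.934579
Year 0: k_p_x=1.0, q=0.014, term=0.013084
Year 1: k_p_x=0.986, q=0.006, term=0.005167
Year 2: k_p_x=0.980084, q=0.032, term=0.025601
Year 3: k_p_x=0.948721, q=0.057, term=0.041255
A_x = 0.0851


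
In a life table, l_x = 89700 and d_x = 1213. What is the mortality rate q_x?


q_x = d_x / l_x
= 1213 / 89700
= 0.0135


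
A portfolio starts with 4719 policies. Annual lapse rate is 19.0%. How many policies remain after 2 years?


remaining = initial * (1 - lapse)^years
= 4719 * (1 - 0.19)^2
= 4719 * 0.6561
= 3096.1359


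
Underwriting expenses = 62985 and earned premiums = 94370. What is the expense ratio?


Expense ratio = expenses / premiums
= 62985 / 94370
= 0.6674


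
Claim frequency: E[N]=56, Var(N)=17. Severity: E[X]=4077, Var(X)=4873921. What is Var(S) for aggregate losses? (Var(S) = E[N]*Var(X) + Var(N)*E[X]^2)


Var(S) = E[N]*Var(X) + Var(N)*E[X]^2
= 56*4873921 + 17*4077^2
= 272939576 + 282572793
= 5.5551e+08
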